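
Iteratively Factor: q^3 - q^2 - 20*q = (q)*(q^2 - q - 20) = q*(q - 5)*(q + 4)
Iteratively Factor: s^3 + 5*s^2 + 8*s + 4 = (s + 2)*(s^2 + 3*s + 2) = (s + 2)^2*(s + 1)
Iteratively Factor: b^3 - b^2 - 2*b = (b - 2)*(b^2 + b) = (b - 2)*(b + 1)*(b)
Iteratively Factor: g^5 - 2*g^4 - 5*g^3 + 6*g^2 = (g)*(g^4 - 2*g^3 - 5*g^2 + 6*g) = g*(g - 3)*(g^3 + g^2 - 2*g) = g*(g - 3)*(g - 1)*(g^2 + 2*g) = g*(g - 3)*(g - 1)*(g + 2)*(g)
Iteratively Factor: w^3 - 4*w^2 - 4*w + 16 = (w - 4)*(w^2 - 4) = (w - 4)*(w + 2)*(w - 2)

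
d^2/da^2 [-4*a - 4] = 0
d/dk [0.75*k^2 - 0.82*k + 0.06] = 1.5*k - 0.82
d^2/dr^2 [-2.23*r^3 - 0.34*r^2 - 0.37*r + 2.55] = -13.38*r - 0.68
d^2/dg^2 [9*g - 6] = 0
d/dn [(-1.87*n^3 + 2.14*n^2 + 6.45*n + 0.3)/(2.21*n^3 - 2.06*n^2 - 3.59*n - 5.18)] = (-0.877200000000002*n^4 - 15.0824*n^3 + 32.6752*n^2 - 20.9344*n - 32.334)/(4.8841*n^6 - 9.1052*n^5 - 11.6242*n^4 - 8.1048*n^3 + 34.2297*n^2 + 37.1924*n + 26.8324)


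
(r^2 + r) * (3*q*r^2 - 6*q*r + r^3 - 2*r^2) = 3*q*r^4 - 3*q*r^3 - 6*q*r^2 + r^5 - r^4 - 2*r^3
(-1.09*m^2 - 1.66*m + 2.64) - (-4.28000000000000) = -1.09*m^2 - 1.66*m + 6.92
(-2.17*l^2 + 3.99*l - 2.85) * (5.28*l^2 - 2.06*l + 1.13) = -11.4576*l^4 + 25.5374*l^3 - 25.7195*l^2 + 10.3797*l - 3.2205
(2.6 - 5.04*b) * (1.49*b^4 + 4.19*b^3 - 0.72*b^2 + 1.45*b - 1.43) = -7.5096*b^5 - 17.2436*b^4 + 14.5228*b^3 - 9.18*b^2 + 10.9772*b - 3.718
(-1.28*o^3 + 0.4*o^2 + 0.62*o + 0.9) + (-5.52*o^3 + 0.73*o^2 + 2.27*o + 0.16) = -6.8*o^3 + 1.13*o^2 + 2.89*o + 1.06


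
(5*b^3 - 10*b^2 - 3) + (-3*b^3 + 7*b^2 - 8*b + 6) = 2*b^3 - 3*b^2 - 8*b + 3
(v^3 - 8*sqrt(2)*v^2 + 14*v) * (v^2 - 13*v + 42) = v^5 - 13*v^4 - 8*sqrt(2)*v^4 + 56*v^3 + 104*sqrt(2)*v^3 - 336*sqrt(2)*v^2 - 182*v^2 + 588*v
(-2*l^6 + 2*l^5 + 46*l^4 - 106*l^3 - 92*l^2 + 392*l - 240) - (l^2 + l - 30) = -2*l^6 + 2*l^5 + 46*l^4 - 106*l^3 - 93*l^2 + 391*l - 210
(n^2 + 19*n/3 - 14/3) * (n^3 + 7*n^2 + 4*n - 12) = n^5 + 40*n^4/3 + 131*n^3/3 - 58*n^2/3 - 284*n/3 + 56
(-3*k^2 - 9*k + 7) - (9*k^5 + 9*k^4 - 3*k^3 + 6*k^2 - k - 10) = -9*k^5 - 9*k^4 + 3*k^3 - 9*k^2 - 8*k + 17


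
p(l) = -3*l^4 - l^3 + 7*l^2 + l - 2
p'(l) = -12*l^3 - 3*l^2 + 14*l + 1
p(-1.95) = -13.29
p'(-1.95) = 51.27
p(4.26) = -936.02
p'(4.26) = -921.51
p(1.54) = -4.38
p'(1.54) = -28.38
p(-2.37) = -46.39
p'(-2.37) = 110.71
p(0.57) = 0.34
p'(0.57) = 5.78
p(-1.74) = -4.78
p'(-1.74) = 30.77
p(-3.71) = -426.65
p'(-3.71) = 520.55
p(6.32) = -4754.71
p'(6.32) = -3059.58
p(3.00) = -206.00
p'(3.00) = -308.00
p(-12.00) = -59486.00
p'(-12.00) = 20137.00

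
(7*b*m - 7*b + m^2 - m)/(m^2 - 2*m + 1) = (7*b + m)/(m - 1)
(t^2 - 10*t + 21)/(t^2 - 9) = (t - 7)/(t + 3)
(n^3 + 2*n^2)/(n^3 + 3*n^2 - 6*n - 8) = n^2*(n + 2)/(n^3 + 3*n^2 - 6*n - 8)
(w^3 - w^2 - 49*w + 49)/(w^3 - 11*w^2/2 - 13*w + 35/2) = 2*(w + 7)/(2*w + 5)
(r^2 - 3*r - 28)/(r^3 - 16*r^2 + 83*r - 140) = (r + 4)/(r^2 - 9*r + 20)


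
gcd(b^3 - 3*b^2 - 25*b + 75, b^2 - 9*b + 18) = b - 3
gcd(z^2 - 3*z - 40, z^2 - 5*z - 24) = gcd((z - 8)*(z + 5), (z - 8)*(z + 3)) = z - 8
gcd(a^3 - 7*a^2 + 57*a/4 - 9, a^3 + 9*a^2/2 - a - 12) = a - 3/2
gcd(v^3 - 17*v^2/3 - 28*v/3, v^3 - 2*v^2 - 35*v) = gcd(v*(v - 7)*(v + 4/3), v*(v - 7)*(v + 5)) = v^2 - 7*v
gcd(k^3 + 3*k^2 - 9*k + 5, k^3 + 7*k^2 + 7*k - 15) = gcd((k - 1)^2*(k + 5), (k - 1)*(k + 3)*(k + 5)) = k^2 + 4*k - 5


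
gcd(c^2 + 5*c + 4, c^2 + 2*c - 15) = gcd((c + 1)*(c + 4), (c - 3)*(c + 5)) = 1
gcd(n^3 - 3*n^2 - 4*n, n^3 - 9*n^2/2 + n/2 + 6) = n^2 - 3*n - 4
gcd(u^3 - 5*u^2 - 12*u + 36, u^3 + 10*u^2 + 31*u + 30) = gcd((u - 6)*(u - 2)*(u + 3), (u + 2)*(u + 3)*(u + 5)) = u + 3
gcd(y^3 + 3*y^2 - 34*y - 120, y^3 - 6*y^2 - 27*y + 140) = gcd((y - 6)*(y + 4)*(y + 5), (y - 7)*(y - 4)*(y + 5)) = y + 5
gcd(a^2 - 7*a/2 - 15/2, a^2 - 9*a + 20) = a - 5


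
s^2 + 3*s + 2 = (s + 1)*(s + 2)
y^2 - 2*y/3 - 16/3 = (y - 8/3)*(y + 2)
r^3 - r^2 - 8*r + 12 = (r - 2)^2*(r + 3)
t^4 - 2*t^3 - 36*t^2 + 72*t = t*(t - 6)*(t - 2)*(t + 6)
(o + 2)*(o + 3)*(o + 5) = o^3 + 10*o^2 + 31*o + 30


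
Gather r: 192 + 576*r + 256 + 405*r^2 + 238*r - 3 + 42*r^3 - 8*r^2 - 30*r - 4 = 42*r^3 + 397*r^2 + 784*r + 441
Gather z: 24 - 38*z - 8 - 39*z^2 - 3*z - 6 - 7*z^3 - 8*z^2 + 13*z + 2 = -7*z^3 - 47*z^2 - 28*z + 12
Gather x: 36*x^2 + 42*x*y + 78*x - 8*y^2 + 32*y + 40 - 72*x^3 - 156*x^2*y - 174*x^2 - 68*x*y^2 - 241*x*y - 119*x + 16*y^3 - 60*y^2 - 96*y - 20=-72*x^3 + x^2*(-156*y - 138) + x*(-68*y^2 - 199*y - 41) + 16*y^3 - 68*y^2 - 64*y + 20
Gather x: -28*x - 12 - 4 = -28*x - 16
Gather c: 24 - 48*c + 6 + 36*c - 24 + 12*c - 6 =0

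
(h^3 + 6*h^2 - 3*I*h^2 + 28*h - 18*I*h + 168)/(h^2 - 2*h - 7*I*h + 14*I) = (h^2 + h*(6 + 4*I) + 24*I)/(h - 2)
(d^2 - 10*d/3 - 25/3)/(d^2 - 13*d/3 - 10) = (d - 5)/(d - 6)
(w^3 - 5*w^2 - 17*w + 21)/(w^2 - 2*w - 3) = (-w^3 + 5*w^2 + 17*w - 21)/(-w^2 + 2*w + 3)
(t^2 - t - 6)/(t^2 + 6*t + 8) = (t - 3)/(t + 4)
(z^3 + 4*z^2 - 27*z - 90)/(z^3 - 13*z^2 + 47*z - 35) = (z^2 + 9*z + 18)/(z^2 - 8*z + 7)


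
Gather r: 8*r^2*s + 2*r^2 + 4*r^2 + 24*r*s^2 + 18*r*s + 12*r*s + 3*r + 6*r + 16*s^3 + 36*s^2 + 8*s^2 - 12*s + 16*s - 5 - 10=r^2*(8*s + 6) + r*(24*s^2 + 30*s + 9) + 16*s^3 + 44*s^2 + 4*s - 15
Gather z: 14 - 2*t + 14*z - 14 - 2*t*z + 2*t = z*(14 - 2*t)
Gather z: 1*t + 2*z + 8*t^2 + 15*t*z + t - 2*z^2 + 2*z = 8*t^2 + 2*t - 2*z^2 + z*(15*t + 4)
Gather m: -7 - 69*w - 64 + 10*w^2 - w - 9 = 10*w^2 - 70*w - 80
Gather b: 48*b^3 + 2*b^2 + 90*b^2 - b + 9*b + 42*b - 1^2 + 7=48*b^3 + 92*b^2 + 50*b + 6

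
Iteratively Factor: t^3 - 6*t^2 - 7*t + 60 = (t - 4)*(t^2 - 2*t - 15) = (t - 5)*(t - 4)*(t + 3)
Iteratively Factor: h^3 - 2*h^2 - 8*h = (h - 4)*(h^2 + 2*h) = h*(h - 4)*(h + 2)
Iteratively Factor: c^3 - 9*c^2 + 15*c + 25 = (c - 5)*(c^2 - 4*c - 5) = (c - 5)*(c + 1)*(c - 5)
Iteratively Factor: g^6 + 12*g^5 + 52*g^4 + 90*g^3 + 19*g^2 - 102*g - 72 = (g + 3)*(g^5 + 9*g^4 + 25*g^3 + 15*g^2 - 26*g - 24) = (g + 2)*(g + 3)*(g^4 + 7*g^3 + 11*g^2 - 7*g - 12) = (g - 1)*(g + 2)*(g + 3)*(g^3 + 8*g^2 + 19*g + 12) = (g - 1)*(g + 1)*(g + 2)*(g + 3)*(g^2 + 7*g + 12) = (g - 1)*(g + 1)*(g + 2)*(g + 3)^2*(g + 4)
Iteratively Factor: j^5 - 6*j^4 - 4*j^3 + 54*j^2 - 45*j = (j - 5)*(j^4 - j^3 - 9*j^2 + 9*j) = (j - 5)*(j - 3)*(j^3 + 2*j^2 - 3*j) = (j - 5)*(j - 3)*(j + 3)*(j^2 - j) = (j - 5)*(j - 3)*(j - 1)*(j + 3)*(j)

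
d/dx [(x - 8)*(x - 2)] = 2*x - 10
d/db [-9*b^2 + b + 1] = 1 - 18*b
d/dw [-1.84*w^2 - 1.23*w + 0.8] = -3.68*w - 1.23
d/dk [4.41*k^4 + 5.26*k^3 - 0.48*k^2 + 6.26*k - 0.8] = 17.64*k^3 + 15.78*k^2 - 0.96*k + 6.26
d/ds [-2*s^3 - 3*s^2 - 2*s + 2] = -6*s^2 - 6*s - 2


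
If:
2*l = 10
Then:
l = 5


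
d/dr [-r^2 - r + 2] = -2*r - 1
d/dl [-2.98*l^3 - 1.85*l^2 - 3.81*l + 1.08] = -8.94*l^2 - 3.7*l - 3.81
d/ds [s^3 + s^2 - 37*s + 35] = 3*s^2 + 2*s - 37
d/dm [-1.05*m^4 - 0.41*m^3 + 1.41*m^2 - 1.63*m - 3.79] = -4.2*m^3 - 1.23*m^2 + 2.82*m - 1.63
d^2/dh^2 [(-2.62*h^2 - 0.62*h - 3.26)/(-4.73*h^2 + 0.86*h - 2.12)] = (49.057668*h^3 + 279.980052*h^2 - 116.86884*h - 34.746336)/(105.823817*h^6 - 57.722082*h^5 + 152.786568*h^4 - 52.378472*h^3 + 68.479392*h^2 - 11.595552*h + 9.528128)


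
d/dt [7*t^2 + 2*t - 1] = 14*t + 2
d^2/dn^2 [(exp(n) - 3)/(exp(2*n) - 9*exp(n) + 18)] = (exp(n) + 6)*exp(n)/(exp(3*n) - 18*exp(2*n) + 108*exp(n) - 216)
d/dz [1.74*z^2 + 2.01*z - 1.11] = 3.48*z + 2.01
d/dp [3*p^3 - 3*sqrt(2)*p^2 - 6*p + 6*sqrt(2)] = 9*p^2 - 6*sqrt(2)*p - 6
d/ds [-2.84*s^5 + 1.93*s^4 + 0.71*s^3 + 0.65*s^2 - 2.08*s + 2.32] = -14.2*s^4 + 7.72*s^3 + 2.13*s^2 + 1.3*s - 2.08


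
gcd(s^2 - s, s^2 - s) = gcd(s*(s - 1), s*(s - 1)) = s^2 - s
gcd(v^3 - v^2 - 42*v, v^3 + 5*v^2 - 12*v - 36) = v + 6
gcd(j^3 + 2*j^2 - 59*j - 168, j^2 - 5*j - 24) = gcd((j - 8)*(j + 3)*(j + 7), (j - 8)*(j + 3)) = j^2 - 5*j - 24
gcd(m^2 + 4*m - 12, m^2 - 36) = m + 6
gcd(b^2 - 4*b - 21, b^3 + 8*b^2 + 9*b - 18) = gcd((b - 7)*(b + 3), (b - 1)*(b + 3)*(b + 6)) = b + 3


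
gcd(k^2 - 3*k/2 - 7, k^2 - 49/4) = k - 7/2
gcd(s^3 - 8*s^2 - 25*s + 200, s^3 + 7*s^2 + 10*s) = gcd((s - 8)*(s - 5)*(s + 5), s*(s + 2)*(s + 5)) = s + 5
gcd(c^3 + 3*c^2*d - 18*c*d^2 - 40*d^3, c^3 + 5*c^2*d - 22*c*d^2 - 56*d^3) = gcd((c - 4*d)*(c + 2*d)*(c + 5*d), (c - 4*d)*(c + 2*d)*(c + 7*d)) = c^2 - 2*c*d - 8*d^2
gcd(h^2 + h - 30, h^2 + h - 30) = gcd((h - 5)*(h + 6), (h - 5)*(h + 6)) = h^2 + h - 30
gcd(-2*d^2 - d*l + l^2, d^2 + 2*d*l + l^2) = d + l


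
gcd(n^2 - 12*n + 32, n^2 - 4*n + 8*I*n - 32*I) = n - 4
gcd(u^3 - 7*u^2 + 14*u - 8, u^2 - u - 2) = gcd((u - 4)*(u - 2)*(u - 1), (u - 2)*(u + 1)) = u - 2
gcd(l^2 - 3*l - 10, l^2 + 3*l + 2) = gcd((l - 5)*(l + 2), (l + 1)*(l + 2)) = l + 2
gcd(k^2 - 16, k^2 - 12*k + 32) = k - 4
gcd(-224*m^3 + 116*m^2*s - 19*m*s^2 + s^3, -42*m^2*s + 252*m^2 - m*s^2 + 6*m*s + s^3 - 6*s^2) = -7*m + s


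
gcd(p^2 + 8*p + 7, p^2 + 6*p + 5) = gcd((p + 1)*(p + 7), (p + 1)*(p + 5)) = p + 1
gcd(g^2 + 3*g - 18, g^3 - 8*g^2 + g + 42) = g - 3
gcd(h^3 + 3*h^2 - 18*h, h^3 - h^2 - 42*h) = h^2 + 6*h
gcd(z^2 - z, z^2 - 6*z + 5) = z - 1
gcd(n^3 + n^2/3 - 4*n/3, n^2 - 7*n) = n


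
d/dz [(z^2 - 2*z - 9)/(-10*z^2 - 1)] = 2*(-10*z^2 - 91*z + 1)/(100*z^4 + 20*z^2 + 1)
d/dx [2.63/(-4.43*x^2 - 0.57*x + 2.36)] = (23.3018*x + 1.4991)/(4.43*x^2 + 0.57*x - 2.36)^2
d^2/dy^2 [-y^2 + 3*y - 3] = -2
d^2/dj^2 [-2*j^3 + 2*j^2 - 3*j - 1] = 4 - 12*j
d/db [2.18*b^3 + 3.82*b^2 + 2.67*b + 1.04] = 6.54*b^2 + 7.64*b + 2.67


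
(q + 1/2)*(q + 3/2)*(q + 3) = q^3 + 5*q^2 + 27*q/4 + 9/4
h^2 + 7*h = h*(h + 7)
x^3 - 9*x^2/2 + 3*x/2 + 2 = (x - 4)*(x - 1)*(x + 1/2)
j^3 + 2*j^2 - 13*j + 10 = (j - 2)*(j - 1)*(j + 5)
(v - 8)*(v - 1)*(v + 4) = v^3 - 5*v^2 - 28*v + 32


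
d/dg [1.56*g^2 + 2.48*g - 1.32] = 3.12*g + 2.48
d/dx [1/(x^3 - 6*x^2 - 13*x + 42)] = (-3*x^2 + 12*x + 13)/(x^3 - 6*x^2 - 13*x + 42)^2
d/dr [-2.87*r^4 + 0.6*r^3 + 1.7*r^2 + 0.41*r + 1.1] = -11.48*r^3 + 1.8*r^2 + 3.4*r + 0.41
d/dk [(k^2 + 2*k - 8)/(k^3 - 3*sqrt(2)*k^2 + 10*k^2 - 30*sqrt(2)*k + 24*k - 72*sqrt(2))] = (-k^2 + 4*k - 24*sqrt(2) + 12)/(k^4 - 6*sqrt(2)*k^3 + 12*k^3 - 72*sqrt(2)*k^2 + 54*k^2 - 216*sqrt(2)*k + 216*k + 648)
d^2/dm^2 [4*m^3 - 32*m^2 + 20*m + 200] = 24*m - 64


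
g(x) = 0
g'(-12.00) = 0.00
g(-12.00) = 0.00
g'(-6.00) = 0.00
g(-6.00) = 0.00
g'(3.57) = 0.00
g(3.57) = 0.00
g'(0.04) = 0.00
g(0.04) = 0.00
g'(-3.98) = 0.00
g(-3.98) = 0.00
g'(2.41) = 0.00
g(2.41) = 0.00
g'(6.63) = 0.00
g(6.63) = 0.00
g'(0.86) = 0.00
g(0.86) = 0.00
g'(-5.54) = 0.00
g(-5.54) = 0.00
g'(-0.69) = 0.00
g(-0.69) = 0.00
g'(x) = 0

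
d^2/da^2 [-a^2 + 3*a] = -2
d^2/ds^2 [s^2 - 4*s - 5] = 2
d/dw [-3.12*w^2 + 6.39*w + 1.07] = 6.39 - 6.24*w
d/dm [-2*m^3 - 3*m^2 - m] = -6*m^2 - 6*m - 1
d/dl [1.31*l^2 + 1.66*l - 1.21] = 2.62*l + 1.66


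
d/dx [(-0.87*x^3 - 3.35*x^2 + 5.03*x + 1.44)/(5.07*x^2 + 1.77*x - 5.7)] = (-4.4109*x^4 - 3.0798*x^3 - 16.5546*x^2 + 23.5884*x - 31.2198)/(25.7049*x^4 + 17.9478*x^3 - 54.6651*x^2 - 20.178*x + 32.49)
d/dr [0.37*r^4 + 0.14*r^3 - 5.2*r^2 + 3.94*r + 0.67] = 1.48*r^3 + 0.42*r^2 - 10.4*r + 3.94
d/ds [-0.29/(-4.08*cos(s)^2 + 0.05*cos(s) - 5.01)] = (2.3664*cos(s) - 0.0145)*sin(s)/(4.08*cos(s)^2 - 0.05*cos(s) + 5.01)^2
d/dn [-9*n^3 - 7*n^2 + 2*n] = -27*n^2 - 14*n + 2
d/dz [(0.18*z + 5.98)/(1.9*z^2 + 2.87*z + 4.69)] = (0.342*z^2 + 0.5166*z - (0.18*z + 5.98)*(3.8*z + 2.87) + 0.8442)/(1.9*z^2 + 2.87*z + 4.69)^2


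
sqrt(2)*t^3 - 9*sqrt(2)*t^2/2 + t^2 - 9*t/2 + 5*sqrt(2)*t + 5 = (t - 5/2)*(t - 2)*(sqrt(2)*t + 1)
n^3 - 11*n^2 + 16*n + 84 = (n - 7)*(n - 6)*(n + 2)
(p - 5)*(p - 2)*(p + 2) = p^3 - 5*p^2 - 4*p + 20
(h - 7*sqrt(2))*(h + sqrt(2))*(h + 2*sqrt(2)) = h^3 - 4*sqrt(2)*h^2 - 38*h - 28*sqrt(2)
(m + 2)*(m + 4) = m^2 + 6*m + 8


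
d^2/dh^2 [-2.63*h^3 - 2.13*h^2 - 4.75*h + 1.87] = -15.78*h - 4.26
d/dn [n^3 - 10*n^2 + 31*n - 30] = 3*n^2 - 20*n + 31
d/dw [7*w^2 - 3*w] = 14*w - 3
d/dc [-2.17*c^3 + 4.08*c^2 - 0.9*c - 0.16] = -6.51*c^2 + 8.16*c - 0.9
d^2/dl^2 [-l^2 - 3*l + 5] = -2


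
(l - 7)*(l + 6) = l^2 - l - 42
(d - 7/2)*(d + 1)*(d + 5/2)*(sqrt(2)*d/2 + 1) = sqrt(2)*d^4/2 + d^3 - 39*sqrt(2)*d^2/8 - 39*d/4 - 35*sqrt(2)*d/8 - 35/4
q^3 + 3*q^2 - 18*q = q*(q - 3)*(q + 6)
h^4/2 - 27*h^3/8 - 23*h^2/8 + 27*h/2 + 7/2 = (h/2 + 1)*(h - 7)*(h - 2)*(h + 1/4)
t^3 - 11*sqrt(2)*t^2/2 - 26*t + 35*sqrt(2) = (t - 7*sqrt(2))*(t - sqrt(2))*(t + 5*sqrt(2)/2)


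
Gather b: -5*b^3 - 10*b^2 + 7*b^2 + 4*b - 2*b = -5*b^3 - 3*b^2 + 2*b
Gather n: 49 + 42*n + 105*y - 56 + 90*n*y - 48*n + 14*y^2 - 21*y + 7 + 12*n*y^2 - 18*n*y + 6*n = n*(12*y^2 + 72*y) + 14*y^2 + 84*y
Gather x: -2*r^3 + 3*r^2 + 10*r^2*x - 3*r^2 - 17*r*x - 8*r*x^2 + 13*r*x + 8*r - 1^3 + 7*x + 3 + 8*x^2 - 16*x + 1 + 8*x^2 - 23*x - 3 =-2*r^3 + 8*r + x^2*(16 - 8*r) + x*(10*r^2 - 4*r - 32)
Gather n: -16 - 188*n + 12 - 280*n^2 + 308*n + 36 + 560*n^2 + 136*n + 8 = 280*n^2 + 256*n + 40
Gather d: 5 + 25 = 30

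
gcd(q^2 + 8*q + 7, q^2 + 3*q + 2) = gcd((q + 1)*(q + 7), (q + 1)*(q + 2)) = q + 1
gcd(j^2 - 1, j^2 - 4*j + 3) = j - 1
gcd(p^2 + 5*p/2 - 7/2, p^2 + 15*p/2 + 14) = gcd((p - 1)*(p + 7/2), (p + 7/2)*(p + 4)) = p + 7/2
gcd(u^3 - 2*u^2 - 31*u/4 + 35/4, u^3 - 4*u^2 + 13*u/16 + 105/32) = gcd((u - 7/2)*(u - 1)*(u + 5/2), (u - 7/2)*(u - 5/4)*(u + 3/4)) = u - 7/2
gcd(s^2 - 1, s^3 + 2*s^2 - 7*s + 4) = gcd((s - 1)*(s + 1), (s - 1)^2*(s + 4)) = s - 1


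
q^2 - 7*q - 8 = (q - 8)*(q + 1)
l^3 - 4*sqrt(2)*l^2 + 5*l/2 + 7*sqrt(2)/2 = (l - 7*sqrt(2)/2)*(l - sqrt(2))*(l + sqrt(2)/2)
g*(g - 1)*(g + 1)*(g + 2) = g^4 + 2*g^3 - g^2 - 2*g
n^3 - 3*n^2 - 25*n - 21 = (n - 7)*(n + 1)*(n + 3)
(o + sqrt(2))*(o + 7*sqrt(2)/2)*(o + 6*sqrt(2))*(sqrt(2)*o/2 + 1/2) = sqrt(2)*o^4/2 + 11*o^3 + 143*sqrt(2)*o^2/4 + 145*o/2 + 21*sqrt(2)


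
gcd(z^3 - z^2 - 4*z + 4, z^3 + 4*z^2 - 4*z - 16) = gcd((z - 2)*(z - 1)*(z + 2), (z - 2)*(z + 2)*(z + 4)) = z^2 - 4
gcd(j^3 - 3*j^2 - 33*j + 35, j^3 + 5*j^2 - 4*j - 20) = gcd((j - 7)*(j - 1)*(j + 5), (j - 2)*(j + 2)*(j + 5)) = j + 5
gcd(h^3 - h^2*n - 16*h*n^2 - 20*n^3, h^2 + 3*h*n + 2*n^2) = h + 2*n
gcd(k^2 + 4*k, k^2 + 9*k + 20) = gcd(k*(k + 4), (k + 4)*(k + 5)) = k + 4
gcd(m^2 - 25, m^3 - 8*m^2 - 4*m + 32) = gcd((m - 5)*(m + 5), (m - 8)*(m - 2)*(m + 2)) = 1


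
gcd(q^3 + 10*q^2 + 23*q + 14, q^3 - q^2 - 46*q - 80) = q + 2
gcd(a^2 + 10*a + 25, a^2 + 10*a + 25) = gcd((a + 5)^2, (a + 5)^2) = a^2 + 10*a + 25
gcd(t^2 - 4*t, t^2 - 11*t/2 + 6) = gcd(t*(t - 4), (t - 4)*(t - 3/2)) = t - 4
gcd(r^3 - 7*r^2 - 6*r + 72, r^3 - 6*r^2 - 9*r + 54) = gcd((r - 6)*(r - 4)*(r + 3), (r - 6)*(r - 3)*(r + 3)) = r^2 - 3*r - 18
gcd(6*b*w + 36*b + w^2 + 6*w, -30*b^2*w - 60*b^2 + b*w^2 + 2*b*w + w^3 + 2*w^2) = 6*b + w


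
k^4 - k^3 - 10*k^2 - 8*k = k*(k - 4)*(k + 1)*(k + 2)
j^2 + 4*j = j*(j + 4)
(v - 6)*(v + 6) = v^2 - 36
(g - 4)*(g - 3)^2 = g^3 - 10*g^2 + 33*g - 36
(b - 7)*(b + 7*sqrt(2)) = b^2 - 7*b + 7*sqrt(2)*b - 49*sqrt(2)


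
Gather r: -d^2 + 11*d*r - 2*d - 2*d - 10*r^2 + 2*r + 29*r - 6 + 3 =-d^2 - 4*d - 10*r^2 + r*(11*d + 31) - 3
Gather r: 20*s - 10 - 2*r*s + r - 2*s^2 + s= r*(1 - 2*s) - 2*s^2 + 21*s - 10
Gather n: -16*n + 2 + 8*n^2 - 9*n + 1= 8*n^2 - 25*n + 3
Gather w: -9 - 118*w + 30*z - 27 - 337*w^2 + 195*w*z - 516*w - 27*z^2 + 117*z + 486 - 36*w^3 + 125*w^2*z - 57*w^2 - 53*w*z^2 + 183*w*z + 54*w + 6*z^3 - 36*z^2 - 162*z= -36*w^3 + w^2*(125*z - 394) + w*(-53*z^2 + 378*z - 580) + 6*z^3 - 63*z^2 - 15*z + 450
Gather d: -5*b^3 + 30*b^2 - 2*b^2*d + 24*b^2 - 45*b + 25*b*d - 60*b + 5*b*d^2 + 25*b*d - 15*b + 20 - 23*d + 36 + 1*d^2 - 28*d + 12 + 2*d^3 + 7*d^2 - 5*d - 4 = -5*b^3 + 54*b^2 - 120*b + 2*d^3 + d^2*(5*b + 8) + d*(-2*b^2 + 50*b - 56) + 64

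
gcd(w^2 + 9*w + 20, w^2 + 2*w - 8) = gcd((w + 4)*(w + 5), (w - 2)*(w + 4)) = w + 4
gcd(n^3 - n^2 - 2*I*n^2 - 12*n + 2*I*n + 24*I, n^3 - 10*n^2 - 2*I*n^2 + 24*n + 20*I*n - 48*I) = n^2 + n*(-4 - 2*I) + 8*I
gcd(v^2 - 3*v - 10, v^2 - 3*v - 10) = v^2 - 3*v - 10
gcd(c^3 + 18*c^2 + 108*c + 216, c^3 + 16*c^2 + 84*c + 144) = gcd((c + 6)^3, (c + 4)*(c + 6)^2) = c^2 + 12*c + 36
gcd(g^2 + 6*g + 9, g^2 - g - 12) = g + 3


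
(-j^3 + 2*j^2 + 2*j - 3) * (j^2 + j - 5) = -j^5 + j^4 + 9*j^3 - 11*j^2 - 13*j + 15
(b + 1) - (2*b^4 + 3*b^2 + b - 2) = -2*b^4 - 3*b^2 + 3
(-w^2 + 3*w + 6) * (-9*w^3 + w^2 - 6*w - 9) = 9*w^5 - 28*w^4 - 45*w^3 - 3*w^2 - 63*w - 54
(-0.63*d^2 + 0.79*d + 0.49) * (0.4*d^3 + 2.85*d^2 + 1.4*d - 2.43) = -0.252*d^5 - 1.4795*d^4 + 1.5655*d^3 + 4.0334*d^2 - 1.2337*d - 1.1907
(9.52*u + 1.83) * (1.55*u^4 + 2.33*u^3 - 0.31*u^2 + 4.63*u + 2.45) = 14.756*u^5 + 25.0181*u^4 + 1.3127*u^3 + 43.5103*u^2 + 31.7969*u + 4.4835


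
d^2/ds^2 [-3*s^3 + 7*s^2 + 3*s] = 14 - 18*s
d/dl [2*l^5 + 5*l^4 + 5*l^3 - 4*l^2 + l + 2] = 10*l^4 + 20*l^3 + 15*l^2 - 8*l + 1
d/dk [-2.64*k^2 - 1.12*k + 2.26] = -5.28*k - 1.12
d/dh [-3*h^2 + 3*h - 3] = 3 - 6*h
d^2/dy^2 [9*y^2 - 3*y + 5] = 18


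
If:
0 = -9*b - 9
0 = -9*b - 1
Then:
No Solution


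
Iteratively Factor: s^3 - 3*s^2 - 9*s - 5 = (s - 5)*(s^2 + 2*s + 1) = (s - 5)*(s + 1)*(s + 1)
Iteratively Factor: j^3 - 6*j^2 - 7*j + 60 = (j - 4)*(j^2 - 2*j - 15) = (j - 5)*(j - 4)*(j + 3)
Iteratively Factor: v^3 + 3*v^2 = (v + 3)*(v^2) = v*(v + 3)*(v)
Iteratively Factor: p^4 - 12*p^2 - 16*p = (p + 2)*(p^3 - 2*p^2 - 8*p) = p*(p + 2)*(p^2 - 2*p - 8) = p*(p - 4)*(p + 2)*(p + 2)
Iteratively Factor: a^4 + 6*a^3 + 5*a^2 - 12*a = (a - 1)*(a^3 + 7*a^2 + 12*a) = a*(a - 1)*(a^2 + 7*a + 12) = a*(a - 1)*(a + 4)*(a + 3)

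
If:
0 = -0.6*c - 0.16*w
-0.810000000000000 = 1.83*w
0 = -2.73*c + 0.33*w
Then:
No Solution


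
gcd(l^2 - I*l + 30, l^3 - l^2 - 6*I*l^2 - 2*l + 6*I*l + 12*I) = l - 6*I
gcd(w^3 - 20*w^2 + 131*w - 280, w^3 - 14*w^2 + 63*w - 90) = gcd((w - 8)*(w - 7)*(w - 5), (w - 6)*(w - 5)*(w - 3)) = w - 5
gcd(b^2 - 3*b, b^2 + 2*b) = b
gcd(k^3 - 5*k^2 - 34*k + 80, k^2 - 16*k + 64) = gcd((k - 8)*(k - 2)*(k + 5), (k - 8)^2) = k - 8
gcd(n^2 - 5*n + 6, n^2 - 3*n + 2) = n - 2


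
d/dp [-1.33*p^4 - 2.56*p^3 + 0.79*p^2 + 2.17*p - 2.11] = -5.32*p^3 - 7.68*p^2 + 1.58*p + 2.17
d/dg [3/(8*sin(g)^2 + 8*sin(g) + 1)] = -(24*sin(2*g) + 24*cos(g))/(8*sin(g) - 4*cos(2*g) + 5)^2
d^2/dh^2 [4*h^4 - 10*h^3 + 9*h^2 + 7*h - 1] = 48*h^2 - 60*h + 18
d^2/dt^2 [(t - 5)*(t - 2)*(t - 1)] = 6*t - 16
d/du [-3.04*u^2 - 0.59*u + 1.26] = -6.08*u - 0.59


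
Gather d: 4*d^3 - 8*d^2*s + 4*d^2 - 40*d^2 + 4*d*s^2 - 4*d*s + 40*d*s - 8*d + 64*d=4*d^3 + d^2*(-8*s - 36) + d*(4*s^2 + 36*s + 56)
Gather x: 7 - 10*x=7 - 10*x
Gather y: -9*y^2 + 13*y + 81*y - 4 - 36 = -9*y^2 + 94*y - 40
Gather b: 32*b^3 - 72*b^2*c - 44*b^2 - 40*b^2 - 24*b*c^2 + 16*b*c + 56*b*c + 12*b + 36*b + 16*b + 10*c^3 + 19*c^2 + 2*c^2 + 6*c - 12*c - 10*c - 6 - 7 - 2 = 32*b^3 + b^2*(-72*c - 84) + b*(-24*c^2 + 72*c + 64) + 10*c^3 + 21*c^2 - 16*c - 15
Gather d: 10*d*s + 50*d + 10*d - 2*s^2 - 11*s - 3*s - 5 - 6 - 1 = d*(10*s + 60) - 2*s^2 - 14*s - 12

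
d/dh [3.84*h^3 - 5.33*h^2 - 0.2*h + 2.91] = 11.52*h^2 - 10.66*h - 0.2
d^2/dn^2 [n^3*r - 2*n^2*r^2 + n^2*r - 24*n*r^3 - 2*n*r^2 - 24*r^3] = 2*r*(3*n - 2*r + 1)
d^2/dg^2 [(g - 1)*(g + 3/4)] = 2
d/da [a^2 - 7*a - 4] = 2*a - 7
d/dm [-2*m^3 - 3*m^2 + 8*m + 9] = -6*m^2 - 6*m + 8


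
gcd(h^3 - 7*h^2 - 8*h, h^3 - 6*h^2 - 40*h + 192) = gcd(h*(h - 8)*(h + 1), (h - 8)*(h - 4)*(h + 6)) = h - 8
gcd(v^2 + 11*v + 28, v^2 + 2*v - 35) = v + 7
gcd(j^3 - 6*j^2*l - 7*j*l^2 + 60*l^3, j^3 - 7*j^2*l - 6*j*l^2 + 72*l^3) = j^2 - j*l - 12*l^2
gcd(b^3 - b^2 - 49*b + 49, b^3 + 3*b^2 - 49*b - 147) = b^2 - 49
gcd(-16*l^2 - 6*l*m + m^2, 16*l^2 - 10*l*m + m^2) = 8*l - m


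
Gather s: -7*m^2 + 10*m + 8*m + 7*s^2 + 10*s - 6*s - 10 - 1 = -7*m^2 + 18*m + 7*s^2 + 4*s - 11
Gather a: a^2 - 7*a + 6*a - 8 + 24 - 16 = a^2 - a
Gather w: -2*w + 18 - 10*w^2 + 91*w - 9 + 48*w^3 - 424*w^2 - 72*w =48*w^3 - 434*w^2 + 17*w + 9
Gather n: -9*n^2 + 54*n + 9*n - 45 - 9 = -9*n^2 + 63*n - 54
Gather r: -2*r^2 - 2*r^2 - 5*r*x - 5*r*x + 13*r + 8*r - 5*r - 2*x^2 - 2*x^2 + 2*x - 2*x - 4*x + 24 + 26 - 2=-4*r^2 + r*(16 - 10*x) - 4*x^2 - 4*x + 48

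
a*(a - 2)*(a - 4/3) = a^3 - 10*a^2/3 + 8*a/3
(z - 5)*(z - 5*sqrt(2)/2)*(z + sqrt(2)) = z^3 - 5*z^2 - 3*sqrt(2)*z^2/2 - 5*z + 15*sqrt(2)*z/2 + 25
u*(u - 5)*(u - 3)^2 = u^4 - 11*u^3 + 39*u^2 - 45*u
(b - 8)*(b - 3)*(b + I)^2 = b^4 - 11*b^3 + 2*I*b^3 + 23*b^2 - 22*I*b^2 + 11*b + 48*I*b - 24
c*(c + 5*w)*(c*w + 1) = c^3*w + 5*c^2*w^2 + c^2 + 5*c*w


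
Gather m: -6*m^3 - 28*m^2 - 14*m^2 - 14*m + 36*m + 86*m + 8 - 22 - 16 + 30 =-6*m^3 - 42*m^2 + 108*m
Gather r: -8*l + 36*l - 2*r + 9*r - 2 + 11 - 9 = 28*l + 7*r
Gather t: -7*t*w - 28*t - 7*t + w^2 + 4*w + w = t*(-7*w - 35) + w^2 + 5*w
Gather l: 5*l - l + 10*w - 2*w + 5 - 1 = 4*l + 8*w + 4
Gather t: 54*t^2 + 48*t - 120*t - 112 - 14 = 54*t^2 - 72*t - 126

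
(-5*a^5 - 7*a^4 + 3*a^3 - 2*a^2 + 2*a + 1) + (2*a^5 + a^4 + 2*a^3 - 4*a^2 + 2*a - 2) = -3*a^5 - 6*a^4 + 5*a^3 - 6*a^2 + 4*a - 1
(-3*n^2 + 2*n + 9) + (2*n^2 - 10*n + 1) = -n^2 - 8*n + 10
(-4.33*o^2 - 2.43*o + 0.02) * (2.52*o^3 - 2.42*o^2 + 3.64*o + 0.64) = -10.9116*o^5 + 4.355*o^4 - 9.8302*o^3 - 11.6648*o^2 - 1.4824*o + 0.0128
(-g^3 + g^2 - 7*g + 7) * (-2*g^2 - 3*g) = 2*g^5 + g^4 + 11*g^3 + 7*g^2 - 21*g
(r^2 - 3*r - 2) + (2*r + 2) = r^2 - r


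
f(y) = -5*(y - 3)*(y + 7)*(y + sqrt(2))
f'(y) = -5*(y - 3)*(y + 7) - 5*(y - 3)*(y + sqrt(2)) - 5*(y + 7)*(y + sqrt(2))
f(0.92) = 192.26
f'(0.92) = 14.21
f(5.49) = -1073.61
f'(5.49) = -672.63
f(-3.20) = -210.37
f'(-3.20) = 96.37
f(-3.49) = -236.43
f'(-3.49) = 82.97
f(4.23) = -389.81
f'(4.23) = -420.70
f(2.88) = 25.46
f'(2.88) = -203.63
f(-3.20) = -210.37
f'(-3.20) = 96.37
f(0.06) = 153.00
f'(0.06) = 73.41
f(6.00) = -1445.77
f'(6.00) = -788.14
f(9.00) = -4998.82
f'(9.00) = -1625.56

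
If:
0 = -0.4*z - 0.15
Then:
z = -0.38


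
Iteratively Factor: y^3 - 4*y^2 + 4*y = (y - 2)*(y^2 - 2*y) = (y - 2)^2*(y)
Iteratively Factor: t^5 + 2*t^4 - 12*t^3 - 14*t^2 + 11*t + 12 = (t + 1)*(t^4 + t^3 - 13*t^2 - t + 12) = (t - 3)*(t + 1)*(t^3 + 4*t^2 - t - 4) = (t - 3)*(t + 1)^2*(t^2 + 3*t - 4) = (t - 3)*(t - 1)*(t + 1)^2*(t + 4)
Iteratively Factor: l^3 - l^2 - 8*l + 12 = (l + 3)*(l^2 - 4*l + 4) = (l - 2)*(l + 3)*(l - 2)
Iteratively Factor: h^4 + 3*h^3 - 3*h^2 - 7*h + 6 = (h - 1)*(h^3 + 4*h^2 + h - 6) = (h - 1)*(h + 2)*(h^2 + 2*h - 3) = (h - 1)*(h + 2)*(h + 3)*(h - 1)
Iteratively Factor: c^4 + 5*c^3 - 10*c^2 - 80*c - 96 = (c + 4)*(c^3 + c^2 - 14*c - 24) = (c + 2)*(c + 4)*(c^2 - c - 12) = (c - 4)*(c + 2)*(c + 4)*(c + 3)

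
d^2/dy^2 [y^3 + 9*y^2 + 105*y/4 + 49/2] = 6*y + 18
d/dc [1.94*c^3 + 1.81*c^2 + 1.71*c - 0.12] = 5.82*c^2 + 3.62*c + 1.71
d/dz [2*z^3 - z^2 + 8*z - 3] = 6*z^2 - 2*z + 8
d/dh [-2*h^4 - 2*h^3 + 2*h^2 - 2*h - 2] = -8*h^3 - 6*h^2 + 4*h - 2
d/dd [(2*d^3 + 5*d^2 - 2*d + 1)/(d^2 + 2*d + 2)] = 2*(d^4 + 4*d^3 + 12*d^2 + 9*d - 3)/(d^4 + 4*d^3 + 8*d^2 + 8*d + 4)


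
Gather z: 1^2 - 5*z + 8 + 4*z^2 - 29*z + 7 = 4*z^2 - 34*z + 16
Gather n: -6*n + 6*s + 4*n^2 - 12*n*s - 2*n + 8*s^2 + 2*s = 4*n^2 + n*(-12*s - 8) + 8*s^2 + 8*s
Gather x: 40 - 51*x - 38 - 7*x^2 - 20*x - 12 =-7*x^2 - 71*x - 10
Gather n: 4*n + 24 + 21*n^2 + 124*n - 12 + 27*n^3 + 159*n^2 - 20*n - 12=27*n^3 + 180*n^2 + 108*n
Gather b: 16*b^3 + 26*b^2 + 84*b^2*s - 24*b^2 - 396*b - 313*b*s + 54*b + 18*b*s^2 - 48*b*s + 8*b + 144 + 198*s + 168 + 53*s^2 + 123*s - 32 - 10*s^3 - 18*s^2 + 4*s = 16*b^3 + b^2*(84*s + 2) + b*(18*s^2 - 361*s - 334) - 10*s^3 + 35*s^2 + 325*s + 280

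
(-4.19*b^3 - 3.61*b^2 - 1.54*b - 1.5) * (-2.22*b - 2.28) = 9.3018*b^4 + 17.5674*b^3 + 11.6496*b^2 + 6.8412*b + 3.42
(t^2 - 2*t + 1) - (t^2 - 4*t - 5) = 2*t + 6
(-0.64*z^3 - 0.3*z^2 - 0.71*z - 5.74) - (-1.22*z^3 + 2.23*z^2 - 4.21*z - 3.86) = 0.58*z^3 - 2.53*z^2 + 3.5*z - 1.88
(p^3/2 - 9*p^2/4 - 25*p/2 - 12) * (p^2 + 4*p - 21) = p^5/2 - p^4/4 - 32*p^3 - 59*p^2/4 + 429*p/2 + 252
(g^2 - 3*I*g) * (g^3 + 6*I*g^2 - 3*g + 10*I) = g^5 + 3*I*g^4 + 15*g^3 + 19*I*g^2 + 30*g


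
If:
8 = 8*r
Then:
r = 1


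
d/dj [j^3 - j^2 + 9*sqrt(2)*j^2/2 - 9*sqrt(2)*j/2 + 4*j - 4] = 3*j^2 - 2*j + 9*sqrt(2)*j - 9*sqrt(2)/2 + 4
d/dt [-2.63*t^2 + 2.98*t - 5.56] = 2.98 - 5.26*t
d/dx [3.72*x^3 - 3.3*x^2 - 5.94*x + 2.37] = 11.16*x^2 - 6.6*x - 5.94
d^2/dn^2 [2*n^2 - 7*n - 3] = 4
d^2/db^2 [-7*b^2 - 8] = -14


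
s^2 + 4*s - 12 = (s - 2)*(s + 6)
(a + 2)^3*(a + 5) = a^4 + 11*a^3 + 42*a^2 + 68*a + 40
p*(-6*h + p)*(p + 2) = -6*h*p^2 - 12*h*p + p^3 + 2*p^2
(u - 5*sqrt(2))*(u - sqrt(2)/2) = u^2 - 11*sqrt(2)*u/2 + 5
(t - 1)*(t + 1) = t^2 - 1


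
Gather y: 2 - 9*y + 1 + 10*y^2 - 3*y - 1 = 10*y^2 - 12*y + 2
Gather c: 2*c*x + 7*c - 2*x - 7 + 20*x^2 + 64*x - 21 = c*(2*x + 7) + 20*x^2 + 62*x - 28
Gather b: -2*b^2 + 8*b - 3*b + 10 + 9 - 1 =-2*b^2 + 5*b + 18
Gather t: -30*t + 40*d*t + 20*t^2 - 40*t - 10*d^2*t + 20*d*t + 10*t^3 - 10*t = 10*t^3 + 20*t^2 + t*(-10*d^2 + 60*d - 80)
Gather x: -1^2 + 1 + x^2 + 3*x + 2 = x^2 + 3*x + 2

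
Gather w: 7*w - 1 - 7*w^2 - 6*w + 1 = -7*w^2 + w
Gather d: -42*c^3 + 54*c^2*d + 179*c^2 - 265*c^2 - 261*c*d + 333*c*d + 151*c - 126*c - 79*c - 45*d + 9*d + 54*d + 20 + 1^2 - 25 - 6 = -42*c^3 - 86*c^2 - 54*c + d*(54*c^2 + 72*c + 18) - 10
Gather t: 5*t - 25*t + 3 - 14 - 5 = -20*t - 16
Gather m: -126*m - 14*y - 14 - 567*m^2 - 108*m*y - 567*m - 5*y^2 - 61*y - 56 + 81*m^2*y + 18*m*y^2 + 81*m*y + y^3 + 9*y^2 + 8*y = m^2*(81*y - 567) + m*(18*y^2 - 27*y - 693) + y^3 + 4*y^2 - 67*y - 70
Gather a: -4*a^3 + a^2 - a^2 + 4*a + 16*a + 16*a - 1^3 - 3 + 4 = -4*a^3 + 36*a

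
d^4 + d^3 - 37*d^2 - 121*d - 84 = (d - 7)*(d + 1)*(d + 3)*(d + 4)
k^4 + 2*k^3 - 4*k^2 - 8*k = k*(k - 2)*(k + 2)^2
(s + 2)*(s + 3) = s^2 + 5*s + 6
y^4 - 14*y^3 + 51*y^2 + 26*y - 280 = (y - 7)*(y - 5)*(y - 4)*(y + 2)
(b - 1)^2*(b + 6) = b^3 + 4*b^2 - 11*b + 6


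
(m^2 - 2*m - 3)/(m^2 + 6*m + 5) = (m - 3)/(m + 5)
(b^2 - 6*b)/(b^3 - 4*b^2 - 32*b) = (6 - b)/(-b^2 + 4*b + 32)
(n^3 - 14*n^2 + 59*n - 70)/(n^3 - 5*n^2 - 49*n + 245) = (n - 2)/(n + 7)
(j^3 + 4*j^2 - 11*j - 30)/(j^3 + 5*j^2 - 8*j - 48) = (j^2 + 7*j + 10)/(j^2 + 8*j + 16)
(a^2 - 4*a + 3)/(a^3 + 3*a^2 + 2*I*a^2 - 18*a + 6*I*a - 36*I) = (a - 1)/(a^2 + 2*a*(3 + I) + 12*I)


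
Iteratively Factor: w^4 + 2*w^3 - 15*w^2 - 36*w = (w)*(w^3 + 2*w^2 - 15*w - 36) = w*(w + 3)*(w^2 - w - 12) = w*(w - 4)*(w + 3)*(w + 3)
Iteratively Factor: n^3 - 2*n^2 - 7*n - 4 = (n - 4)*(n^2 + 2*n + 1) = (n - 4)*(n + 1)*(n + 1)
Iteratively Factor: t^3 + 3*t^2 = (t)*(t^2 + 3*t) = t*(t + 3)*(t)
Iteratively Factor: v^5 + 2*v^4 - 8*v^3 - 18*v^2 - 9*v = (v + 1)*(v^4 + v^3 - 9*v^2 - 9*v) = v*(v + 1)*(v^3 + v^2 - 9*v - 9) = v*(v - 3)*(v + 1)*(v^2 + 4*v + 3) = v*(v - 3)*(v + 1)^2*(v + 3)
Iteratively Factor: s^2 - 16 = (s + 4)*(s - 4)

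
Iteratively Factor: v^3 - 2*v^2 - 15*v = (v)*(v^2 - 2*v - 15) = v*(v - 5)*(v + 3)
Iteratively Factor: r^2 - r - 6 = (r - 3)*(r + 2)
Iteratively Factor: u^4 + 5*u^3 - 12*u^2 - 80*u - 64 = (u + 4)*(u^3 + u^2 - 16*u - 16) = (u - 4)*(u + 4)*(u^2 + 5*u + 4) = (u - 4)*(u + 4)^2*(u + 1)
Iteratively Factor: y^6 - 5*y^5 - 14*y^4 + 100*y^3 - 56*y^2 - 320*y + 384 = (y - 4)*(y^5 - y^4 - 18*y^3 + 28*y^2 + 56*y - 96) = (y - 4)*(y + 2)*(y^4 - 3*y^3 - 12*y^2 + 52*y - 48) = (y - 4)*(y - 3)*(y + 2)*(y^3 - 12*y + 16) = (y - 4)*(y - 3)*(y - 2)*(y + 2)*(y^2 + 2*y - 8) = (y - 4)*(y - 3)*(y - 2)*(y + 2)*(y + 4)*(y - 2)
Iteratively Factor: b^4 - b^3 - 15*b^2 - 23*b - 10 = (b + 1)*(b^3 - 2*b^2 - 13*b - 10) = (b + 1)^2*(b^2 - 3*b - 10) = (b - 5)*(b + 1)^2*(b + 2)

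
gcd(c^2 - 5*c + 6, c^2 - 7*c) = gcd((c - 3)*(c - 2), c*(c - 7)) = 1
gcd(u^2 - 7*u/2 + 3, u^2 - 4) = u - 2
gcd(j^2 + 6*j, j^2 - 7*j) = j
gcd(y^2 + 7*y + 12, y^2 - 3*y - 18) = y + 3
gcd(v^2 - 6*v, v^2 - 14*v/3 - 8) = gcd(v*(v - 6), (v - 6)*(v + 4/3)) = v - 6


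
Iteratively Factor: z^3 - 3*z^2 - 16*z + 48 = (z + 4)*(z^2 - 7*z + 12) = (z - 4)*(z + 4)*(z - 3)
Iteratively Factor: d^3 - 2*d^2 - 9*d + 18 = (d - 2)*(d^2 - 9) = (d - 3)*(d - 2)*(d + 3)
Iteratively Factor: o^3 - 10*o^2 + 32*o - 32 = (o - 4)*(o^2 - 6*o + 8) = (o - 4)*(o - 2)*(o - 4)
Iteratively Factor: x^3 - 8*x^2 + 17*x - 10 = (x - 2)*(x^2 - 6*x + 5) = (x - 2)*(x - 1)*(x - 5)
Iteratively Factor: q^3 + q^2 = (q)*(q^2 + q) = q*(q + 1)*(q)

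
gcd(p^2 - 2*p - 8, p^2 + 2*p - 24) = p - 4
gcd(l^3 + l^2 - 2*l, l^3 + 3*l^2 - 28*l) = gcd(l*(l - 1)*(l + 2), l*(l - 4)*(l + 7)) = l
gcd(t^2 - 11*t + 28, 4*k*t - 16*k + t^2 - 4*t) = t - 4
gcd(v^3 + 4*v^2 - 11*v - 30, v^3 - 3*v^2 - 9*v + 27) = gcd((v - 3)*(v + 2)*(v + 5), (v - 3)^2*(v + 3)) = v - 3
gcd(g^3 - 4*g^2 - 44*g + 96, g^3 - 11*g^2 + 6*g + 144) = g - 8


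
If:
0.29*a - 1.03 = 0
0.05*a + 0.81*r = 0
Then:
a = 3.55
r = -0.22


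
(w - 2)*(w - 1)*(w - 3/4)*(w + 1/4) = w^4 - 7*w^3/2 + 53*w^2/16 - 7*w/16 - 3/8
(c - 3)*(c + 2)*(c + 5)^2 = c^4 + 9*c^3 + 9*c^2 - 85*c - 150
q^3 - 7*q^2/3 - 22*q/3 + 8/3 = (q - 4)*(q - 1/3)*(q + 2)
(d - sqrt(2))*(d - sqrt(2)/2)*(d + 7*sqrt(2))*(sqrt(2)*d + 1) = sqrt(2)*d^4 + 12*d^3 - 29*sqrt(2)*d^2/2 - 6*d + 7*sqrt(2)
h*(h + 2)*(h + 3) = h^3 + 5*h^2 + 6*h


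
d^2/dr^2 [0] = 0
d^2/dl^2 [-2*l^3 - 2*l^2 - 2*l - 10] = -12*l - 4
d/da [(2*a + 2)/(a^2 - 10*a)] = 2*(-a^2 - 2*a + 10)/(a^2*(a^2 - 20*a + 100))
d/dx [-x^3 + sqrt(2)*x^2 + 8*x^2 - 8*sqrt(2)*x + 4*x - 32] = -3*x^2 + 2*sqrt(2)*x + 16*x - 8*sqrt(2) + 4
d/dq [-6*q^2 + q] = 1 - 12*q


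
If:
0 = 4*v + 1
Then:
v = -1/4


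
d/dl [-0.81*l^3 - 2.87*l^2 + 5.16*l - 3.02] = -2.43*l^2 - 5.74*l + 5.16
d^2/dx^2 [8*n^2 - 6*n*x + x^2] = 2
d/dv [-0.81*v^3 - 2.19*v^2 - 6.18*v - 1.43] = -2.43*v^2 - 4.38*v - 6.18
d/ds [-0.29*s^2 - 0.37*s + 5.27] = -0.58*s - 0.37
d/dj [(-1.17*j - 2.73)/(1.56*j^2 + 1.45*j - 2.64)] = (1.8252*j^2 + 8.5176*j + 7.0473)/(2.4336*j^4 + 4.524*j^3 - 6.1343*j^2 - 7.656*j + 6.9696)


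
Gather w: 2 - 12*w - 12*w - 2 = -24*w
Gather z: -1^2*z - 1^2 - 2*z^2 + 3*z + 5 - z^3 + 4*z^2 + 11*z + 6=-z^3 + 2*z^2 + 13*z + 10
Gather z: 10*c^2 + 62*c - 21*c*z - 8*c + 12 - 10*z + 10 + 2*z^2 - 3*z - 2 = 10*c^2 + 54*c + 2*z^2 + z*(-21*c - 13) + 20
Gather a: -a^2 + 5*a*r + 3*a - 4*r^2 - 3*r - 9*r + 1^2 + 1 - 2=-a^2 + a*(5*r + 3) - 4*r^2 - 12*r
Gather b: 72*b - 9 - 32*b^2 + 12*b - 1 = -32*b^2 + 84*b - 10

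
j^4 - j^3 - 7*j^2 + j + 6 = (j - 3)*(j - 1)*(j + 1)*(j + 2)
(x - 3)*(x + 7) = x^2 + 4*x - 21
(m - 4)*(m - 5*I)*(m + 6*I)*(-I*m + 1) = -I*m^4 + 2*m^3 + 4*I*m^3 - 8*m^2 - 29*I*m^2 + 30*m + 116*I*m - 120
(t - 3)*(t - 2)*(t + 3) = t^3 - 2*t^2 - 9*t + 18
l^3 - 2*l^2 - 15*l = l*(l - 5)*(l + 3)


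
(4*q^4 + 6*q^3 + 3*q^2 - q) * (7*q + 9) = 28*q^5 + 78*q^4 + 75*q^3 + 20*q^2 - 9*q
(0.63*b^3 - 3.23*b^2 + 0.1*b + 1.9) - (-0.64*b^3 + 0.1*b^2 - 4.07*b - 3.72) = 1.27*b^3 - 3.33*b^2 + 4.17*b + 5.62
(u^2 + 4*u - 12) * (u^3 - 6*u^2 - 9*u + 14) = u^5 - 2*u^4 - 45*u^3 + 50*u^2 + 164*u - 168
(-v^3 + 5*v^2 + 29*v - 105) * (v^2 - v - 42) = -v^5 + 6*v^4 + 66*v^3 - 344*v^2 - 1113*v + 4410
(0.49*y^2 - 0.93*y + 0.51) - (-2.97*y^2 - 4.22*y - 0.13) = 3.46*y^2 + 3.29*y + 0.64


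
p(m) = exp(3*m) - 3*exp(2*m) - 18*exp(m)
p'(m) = 3*exp(3*m) - 6*exp(2*m) - 18*exp(m)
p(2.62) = 1778.27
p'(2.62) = 6395.30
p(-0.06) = -18.78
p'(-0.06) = -19.77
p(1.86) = 25.65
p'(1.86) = 432.00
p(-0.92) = -7.59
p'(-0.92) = -7.94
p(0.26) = -26.21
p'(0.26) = -26.89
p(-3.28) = -0.68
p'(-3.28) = -0.69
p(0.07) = -21.52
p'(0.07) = -22.51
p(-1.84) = -2.93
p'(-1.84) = -3.00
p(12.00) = 4311152076819219.45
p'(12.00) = 12933535703683220.37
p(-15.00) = 0.00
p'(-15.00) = 0.00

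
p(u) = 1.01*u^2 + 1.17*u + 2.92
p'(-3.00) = -4.89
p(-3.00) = 8.50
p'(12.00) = 25.41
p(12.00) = 162.40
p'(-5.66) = -10.26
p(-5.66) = 28.65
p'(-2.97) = -4.83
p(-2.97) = 8.35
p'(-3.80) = -6.51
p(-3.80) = 13.06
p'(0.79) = 2.77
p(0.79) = 4.47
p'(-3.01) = -4.91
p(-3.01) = 8.55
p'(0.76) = 2.71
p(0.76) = 4.39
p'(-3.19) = -5.27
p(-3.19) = 9.47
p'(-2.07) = -3.01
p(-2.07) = 4.83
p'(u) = 2.02*u + 1.17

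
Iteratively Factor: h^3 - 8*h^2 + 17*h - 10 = (h - 5)*(h^2 - 3*h + 2) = (h - 5)*(h - 1)*(h - 2)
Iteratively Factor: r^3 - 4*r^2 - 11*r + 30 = (r - 2)*(r^2 - 2*r - 15) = (r - 5)*(r - 2)*(r + 3)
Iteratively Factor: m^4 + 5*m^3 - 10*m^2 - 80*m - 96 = (m - 4)*(m^3 + 9*m^2 + 26*m + 24) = (m - 4)*(m + 3)*(m^2 + 6*m + 8) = (m - 4)*(m + 3)*(m + 4)*(m + 2)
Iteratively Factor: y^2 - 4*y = (y)*(y - 4)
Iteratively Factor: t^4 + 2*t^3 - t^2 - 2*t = (t)*(t^3 + 2*t^2 - t - 2) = t*(t + 2)*(t^2 - 1) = t*(t + 1)*(t + 2)*(t - 1)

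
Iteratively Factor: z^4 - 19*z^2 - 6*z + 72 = (z - 2)*(z^3 + 2*z^2 - 15*z - 36) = (z - 4)*(z - 2)*(z^2 + 6*z + 9) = (z - 4)*(z - 2)*(z + 3)*(z + 3)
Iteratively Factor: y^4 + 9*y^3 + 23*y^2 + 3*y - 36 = (y + 4)*(y^3 + 5*y^2 + 3*y - 9) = (y + 3)*(y + 4)*(y^2 + 2*y - 3) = (y + 3)^2*(y + 4)*(y - 1)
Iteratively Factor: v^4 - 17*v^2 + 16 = (v - 1)*(v^3 + v^2 - 16*v - 16) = (v - 1)*(v + 1)*(v^2 - 16) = (v - 4)*(v - 1)*(v + 1)*(v + 4)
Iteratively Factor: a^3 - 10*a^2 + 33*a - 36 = (a - 3)*(a^2 - 7*a + 12) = (a - 3)^2*(a - 4)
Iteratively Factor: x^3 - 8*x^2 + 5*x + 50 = (x + 2)*(x^2 - 10*x + 25) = (x - 5)*(x + 2)*(x - 5)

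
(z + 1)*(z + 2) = z^2 + 3*z + 2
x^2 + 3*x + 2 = (x + 1)*(x + 2)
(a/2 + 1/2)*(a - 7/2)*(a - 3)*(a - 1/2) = a^4/2 - 3*a^3 + 27*a^2/8 + 17*a/4 - 21/8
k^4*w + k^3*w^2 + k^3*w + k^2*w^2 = k^2*(k + w)*(k*w + w)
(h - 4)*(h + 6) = h^2 + 2*h - 24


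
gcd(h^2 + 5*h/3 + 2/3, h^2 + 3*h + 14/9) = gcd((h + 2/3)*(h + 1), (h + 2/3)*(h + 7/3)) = h + 2/3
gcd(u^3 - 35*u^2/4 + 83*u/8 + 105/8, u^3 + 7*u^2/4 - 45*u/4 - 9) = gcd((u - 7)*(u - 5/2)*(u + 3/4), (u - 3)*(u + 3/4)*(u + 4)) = u + 3/4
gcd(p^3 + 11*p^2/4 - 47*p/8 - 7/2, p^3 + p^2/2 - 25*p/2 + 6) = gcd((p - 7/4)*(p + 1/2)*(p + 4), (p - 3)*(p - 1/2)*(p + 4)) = p + 4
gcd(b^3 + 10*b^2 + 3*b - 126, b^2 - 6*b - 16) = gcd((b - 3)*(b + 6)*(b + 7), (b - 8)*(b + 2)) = 1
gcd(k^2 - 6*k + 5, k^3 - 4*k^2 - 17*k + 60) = k - 5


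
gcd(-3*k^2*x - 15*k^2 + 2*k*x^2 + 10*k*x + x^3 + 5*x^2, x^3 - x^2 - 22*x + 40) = x + 5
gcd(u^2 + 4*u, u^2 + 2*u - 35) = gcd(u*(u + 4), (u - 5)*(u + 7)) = 1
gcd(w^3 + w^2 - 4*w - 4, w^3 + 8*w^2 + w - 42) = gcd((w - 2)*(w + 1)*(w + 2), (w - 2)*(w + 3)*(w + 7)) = w - 2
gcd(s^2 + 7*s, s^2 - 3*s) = s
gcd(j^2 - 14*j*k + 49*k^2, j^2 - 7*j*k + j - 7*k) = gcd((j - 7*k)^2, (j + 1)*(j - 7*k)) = j - 7*k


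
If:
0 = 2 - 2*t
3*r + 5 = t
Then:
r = -4/3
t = 1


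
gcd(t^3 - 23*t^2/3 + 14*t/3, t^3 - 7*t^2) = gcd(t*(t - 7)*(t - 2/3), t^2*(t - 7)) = t^2 - 7*t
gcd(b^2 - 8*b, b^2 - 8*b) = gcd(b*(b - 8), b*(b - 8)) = b^2 - 8*b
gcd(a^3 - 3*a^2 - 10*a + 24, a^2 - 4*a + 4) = a - 2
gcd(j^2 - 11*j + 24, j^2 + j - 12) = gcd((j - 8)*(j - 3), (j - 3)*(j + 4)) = j - 3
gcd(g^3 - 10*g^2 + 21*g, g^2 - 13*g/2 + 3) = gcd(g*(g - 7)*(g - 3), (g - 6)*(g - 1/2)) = 1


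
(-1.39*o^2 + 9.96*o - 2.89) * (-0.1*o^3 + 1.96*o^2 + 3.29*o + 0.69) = 0.139*o^5 - 3.7204*o^4 + 15.2375*o^3 + 26.1449*o^2 - 2.6357*o - 1.9941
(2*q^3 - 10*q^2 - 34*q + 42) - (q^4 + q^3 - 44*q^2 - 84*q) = -q^4 + q^3 + 34*q^2 + 50*q + 42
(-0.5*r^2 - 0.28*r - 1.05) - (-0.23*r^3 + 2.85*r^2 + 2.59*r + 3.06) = 0.23*r^3 - 3.35*r^2 - 2.87*r - 4.11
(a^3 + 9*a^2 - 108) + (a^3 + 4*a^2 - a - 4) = 2*a^3 + 13*a^2 - a - 112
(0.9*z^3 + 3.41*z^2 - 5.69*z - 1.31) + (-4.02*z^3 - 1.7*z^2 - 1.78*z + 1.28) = -3.12*z^3 + 1.71*z^2 - 7.47*z - 0.03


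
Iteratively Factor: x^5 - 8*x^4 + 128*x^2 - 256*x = (x + 4)*(x^4 - 12*x^3 + 48*x^2 - 64*x) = (x - 4)*(x + 4)*(x^3 - 8*x^2 + 16*x) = (x - 4)^2*(x + 4)*(x^2 - 4*x) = x*(x - 4)^2*(x + 4)*(x - 4)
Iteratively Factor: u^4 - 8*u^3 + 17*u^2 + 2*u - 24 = (u - 2)*(u^3 - 6*u^2 + 5*u + 12) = (u - 3)*(u - 2)*(u^2 - 3*u - 4) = (u - 4)*(u - 3)*(u - 2)*(u + 1)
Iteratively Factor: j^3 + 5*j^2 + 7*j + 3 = (j + 3)*(j^2 + 2*j + 1) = (j + 1)*(j + 3)*(j + 1)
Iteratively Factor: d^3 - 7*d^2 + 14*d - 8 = (d - 2)*(d^2 - 5*d + 4) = (d - 4)*(d - 2)*(d - 1)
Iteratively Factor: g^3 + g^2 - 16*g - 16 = (g + 1)*(g^2 - 16) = (g + 1)*(g + 4)*(g - 4)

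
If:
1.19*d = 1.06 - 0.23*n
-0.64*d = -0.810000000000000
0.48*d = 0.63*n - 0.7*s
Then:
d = 1.27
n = -1.94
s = -2.61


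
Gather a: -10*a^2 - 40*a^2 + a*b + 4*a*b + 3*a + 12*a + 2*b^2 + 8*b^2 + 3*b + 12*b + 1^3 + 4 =-50*a^2 + a*(5*b + 15) + 10*b^2 + 15*b + 5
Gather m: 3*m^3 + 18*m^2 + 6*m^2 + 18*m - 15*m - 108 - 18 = 3*m^3 + 24*m^2 + 3*m - 126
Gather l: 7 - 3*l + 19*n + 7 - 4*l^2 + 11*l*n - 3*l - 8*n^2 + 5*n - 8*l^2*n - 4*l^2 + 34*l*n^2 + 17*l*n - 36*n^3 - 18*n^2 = l^2*(-8*n - 8) + l*(34*n^2 + 28*n - 6) - 36*n^3 - 26*n^2 + 24*n + 14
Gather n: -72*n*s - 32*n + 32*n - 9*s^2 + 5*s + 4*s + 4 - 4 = -72*n*s - 9*s^2 + 9*s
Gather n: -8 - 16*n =-16*n - 8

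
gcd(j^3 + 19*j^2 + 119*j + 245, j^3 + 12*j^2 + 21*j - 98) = j^2 + 14*j + 49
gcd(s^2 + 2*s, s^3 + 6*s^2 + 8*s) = s^2 + 2*s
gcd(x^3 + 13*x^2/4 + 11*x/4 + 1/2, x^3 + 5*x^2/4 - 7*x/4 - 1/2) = x^2 + 9*x/4 + 1/2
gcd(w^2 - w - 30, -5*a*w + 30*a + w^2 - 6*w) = w - 6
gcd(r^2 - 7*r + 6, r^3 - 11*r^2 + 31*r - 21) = r - 1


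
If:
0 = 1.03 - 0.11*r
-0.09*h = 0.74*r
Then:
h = -76.99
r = 9.36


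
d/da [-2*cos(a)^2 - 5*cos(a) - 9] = (4*cos(a) + 5)*sin(a)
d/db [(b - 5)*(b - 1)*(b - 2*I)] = 3*b^2 - 4*b*(3 + I) + 5 + 12*I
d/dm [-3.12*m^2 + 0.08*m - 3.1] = 0.08 - 6.24*m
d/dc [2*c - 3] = 2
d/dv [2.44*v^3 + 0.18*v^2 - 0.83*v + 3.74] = 7.32*v^2 + 0.36*v - 0.83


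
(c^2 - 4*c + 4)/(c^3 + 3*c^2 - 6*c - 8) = (c - 2)/(c^2 + 5*c + 4)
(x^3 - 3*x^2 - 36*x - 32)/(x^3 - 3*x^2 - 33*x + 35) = (x^3 - 3*x^2 - 36*x - 32)/(x^3 - 3*x^2 - 33*x + 35)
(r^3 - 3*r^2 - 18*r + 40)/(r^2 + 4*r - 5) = (r^3 - 3*r^2 - 18*r + 40)/(r^2 + 4*r - 5)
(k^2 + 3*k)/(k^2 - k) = (k + 3)/(k - 1)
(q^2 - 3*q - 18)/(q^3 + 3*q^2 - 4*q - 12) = (q - 6)/(q^2 - 4)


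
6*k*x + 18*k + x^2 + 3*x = (6*k + x)*(x + 3)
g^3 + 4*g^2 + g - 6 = (g - 1)*(g + 2)*(g + 3)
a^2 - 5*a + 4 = (a - 4)*(a - 1)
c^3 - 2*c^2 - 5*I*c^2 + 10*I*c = c*(c - 2)*(c - 5*I)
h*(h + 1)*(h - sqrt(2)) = h^3 - sqrt(2)*h^2 + h^2 - sqrt(2)*h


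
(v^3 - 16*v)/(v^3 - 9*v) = (v^2 - 16)/(v^2 - 9)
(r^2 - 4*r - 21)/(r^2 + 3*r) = (r - 7)/r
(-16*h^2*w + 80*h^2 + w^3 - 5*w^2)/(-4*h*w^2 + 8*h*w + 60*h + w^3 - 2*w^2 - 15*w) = (4*h + w)/(w + 3)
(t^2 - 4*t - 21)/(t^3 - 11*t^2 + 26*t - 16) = (t^2 - 4*t - 21)/(t^3 - 11*t^2 + 26*t - 16)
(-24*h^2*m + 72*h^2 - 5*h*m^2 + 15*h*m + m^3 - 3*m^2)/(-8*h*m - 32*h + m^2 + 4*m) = (3*h*m - 9*h + m^2 - 3*m)/(m + 4)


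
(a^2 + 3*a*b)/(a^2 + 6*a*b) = (a + 3*b)/(a + 6*b)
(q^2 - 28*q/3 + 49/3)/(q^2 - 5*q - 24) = (-3*q^2 + 28*q - 49)/(3*(-q^2 + 5*q + 24))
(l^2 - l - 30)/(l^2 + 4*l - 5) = (l - 6)/(l - 1)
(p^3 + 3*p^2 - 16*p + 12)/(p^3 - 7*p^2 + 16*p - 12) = (p^2 + 5*p - 6)/(p^2 - 5*p + 6)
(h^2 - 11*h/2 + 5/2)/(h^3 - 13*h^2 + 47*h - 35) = (h - 1/2)/(h^2 - 8*h + 7)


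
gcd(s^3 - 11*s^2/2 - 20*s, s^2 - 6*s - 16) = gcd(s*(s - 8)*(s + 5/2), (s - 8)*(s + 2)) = s - 8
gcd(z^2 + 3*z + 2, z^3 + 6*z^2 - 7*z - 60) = 1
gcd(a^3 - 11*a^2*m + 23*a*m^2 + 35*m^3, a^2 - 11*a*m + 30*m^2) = a - 5*m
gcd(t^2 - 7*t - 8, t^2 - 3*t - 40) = t - 8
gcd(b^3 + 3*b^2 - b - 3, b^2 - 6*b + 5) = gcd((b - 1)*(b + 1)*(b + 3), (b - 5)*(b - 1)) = b - 1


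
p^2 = p^2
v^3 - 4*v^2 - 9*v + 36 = (v - 4)*(v - 3)*(v + 3)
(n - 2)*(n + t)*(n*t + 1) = n^3*t + n^2*t^2 - 2*n^2*t + n^2 - 2*n*t^2 + n*t - 2*n - 2*t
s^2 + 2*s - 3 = (s - 1)*(s + 3)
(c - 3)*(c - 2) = c^2 - 5*c + 6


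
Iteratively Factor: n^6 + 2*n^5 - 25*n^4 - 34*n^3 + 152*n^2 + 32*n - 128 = (n + 4)*(n^5 - 2*n^4 - 17*n^3 + 34*n^2 + 16*n - 32) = (n + 1)*(n + 4)*(n^4 - 3*n^3 - 14*n^2 + 48*n - 32) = (n - 1)*(n + 1)*(n + 4)*(n^3 - 2*n^2 - 16*n + 32) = (n - 2)*(n - 1)*(n + 1)*(n + 4)*(n^2 - 16) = (n - 4)*(n - 2)*(n - 1)*(n + 1)*(n + 4)*(n + 4)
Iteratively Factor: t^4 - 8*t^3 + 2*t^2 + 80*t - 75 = (t - 5)*(t^3 - 3*t^2 - 13*t + 15) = (t - 5)*(t - 1)*(t^2 - 2*t - 15) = (t - 5)*(t - 1)*(t + 3)*(t - 5)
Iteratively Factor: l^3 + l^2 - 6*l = (l - 2)*(l^2 + 3*l) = l*(l - 2)*(l + 3)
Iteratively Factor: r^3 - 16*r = (r + 4)*(r^2 - 4*r) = (r - 4)*(r + 4)*(r)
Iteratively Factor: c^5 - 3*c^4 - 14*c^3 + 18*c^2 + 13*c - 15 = (c - 5)*(c^4 + 2*c^3 - 4*c^2 - 2*c + 3) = (c - 5)*(c + 3)*(c^3 - c^2 - c + 1) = (c - 5)*(c - 1)*(c + 3)*(c^2 - 1) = (c - 5)*(c - 1)^2*(c + 3)*(c + 1)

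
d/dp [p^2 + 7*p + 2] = 2*p + 7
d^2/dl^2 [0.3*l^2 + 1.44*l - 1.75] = 0.600000000000000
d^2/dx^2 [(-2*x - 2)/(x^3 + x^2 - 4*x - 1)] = 4*(-(x + 1)*(3*x^2 + 2*x - 4)^2 + (3*x^2 + 2*x + (x + 1)*(3*x + 1) - 4)*(x^3 + x^2 - 4*x - 1))/(x^3 + x^2 - 4*x - 1)^3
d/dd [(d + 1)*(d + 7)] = 2*d + 8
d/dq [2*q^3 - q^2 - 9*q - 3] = 6*q^2 - 2*q - 9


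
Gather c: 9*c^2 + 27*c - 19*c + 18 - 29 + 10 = 9*c^2 + 8*c - 1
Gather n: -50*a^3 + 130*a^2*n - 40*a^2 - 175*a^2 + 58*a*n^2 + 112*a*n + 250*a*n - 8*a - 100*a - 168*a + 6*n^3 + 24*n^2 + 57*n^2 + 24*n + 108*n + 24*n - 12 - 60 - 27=-50*a^3 - 215*a^2 - 276*a + 6*n^3 + n^2*(58*a + 81) + n*(130*a^2 + 362*a + 156) - 99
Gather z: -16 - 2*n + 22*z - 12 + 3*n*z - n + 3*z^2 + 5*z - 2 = -3*n + 3*z^2 + z*(3*n + 27) - 30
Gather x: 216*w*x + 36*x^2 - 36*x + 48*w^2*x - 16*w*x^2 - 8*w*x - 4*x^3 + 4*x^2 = -4*x^3 + x^2*(40 - 16*w) + x*(48*w^2 + 208*w - 36)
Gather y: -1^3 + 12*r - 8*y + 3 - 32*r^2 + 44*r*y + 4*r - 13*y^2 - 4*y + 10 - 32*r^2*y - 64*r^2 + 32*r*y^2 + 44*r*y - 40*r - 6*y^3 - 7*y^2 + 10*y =-96*r^2 - 24*r - 6*y^3 + y^2*(32*r - 20) + y*(-32*r^2 + 88*r - 2) + 12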